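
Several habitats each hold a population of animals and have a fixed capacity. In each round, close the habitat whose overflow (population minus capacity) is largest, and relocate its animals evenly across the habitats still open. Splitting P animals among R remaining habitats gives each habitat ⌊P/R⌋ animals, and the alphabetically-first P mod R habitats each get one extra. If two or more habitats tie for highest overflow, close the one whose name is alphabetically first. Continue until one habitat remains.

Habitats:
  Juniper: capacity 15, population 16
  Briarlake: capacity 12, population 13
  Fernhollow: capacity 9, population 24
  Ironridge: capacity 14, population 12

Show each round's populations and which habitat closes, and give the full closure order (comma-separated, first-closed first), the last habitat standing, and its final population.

Closure order: Fernhollow, Briarlake, Juniper
Last habitat: Ironridge with 65 animals

Round 1: Briarlake=13 Fernhollow=24 Ironridge=12 Juniper=16 → close Fernhollow (overflow 15)
  24÷3 = 8 each, +1 to first 0
Round 2: Briarlake=21 Ironridge=20 Juniper=24 → close Briarlake (overflow 9)
  21÷2 = 10 each, +1 to first 1
Round 3: Ironridge=31 Juniper=34 → close Juniper (overflow 19)
  34÷1 = 34 each, +1 to first 0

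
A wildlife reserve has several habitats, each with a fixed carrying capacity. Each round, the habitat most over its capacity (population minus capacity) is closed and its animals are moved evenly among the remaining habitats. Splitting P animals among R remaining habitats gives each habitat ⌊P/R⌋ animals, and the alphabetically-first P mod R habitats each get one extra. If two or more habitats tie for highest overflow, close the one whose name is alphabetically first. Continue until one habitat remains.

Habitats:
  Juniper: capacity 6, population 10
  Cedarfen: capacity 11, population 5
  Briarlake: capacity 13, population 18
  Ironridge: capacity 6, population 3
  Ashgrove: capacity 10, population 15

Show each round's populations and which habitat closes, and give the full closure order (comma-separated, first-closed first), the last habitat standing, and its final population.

Round 1: Ashgrove=15 Briarlake=18 Cedarfen=5 Ironridge=3 Juniper=10 → close Ashgrove (overflow 5)
  15÷4 = 3 each, +1 to first 3
Round 2: Briarlake=22 Cedarfen=9 Ironridge=7 Juniper=13 → close Briarlake (overflow 9)
  22÷3 = 7 each, +1 to first 1
Round 3: Cedarfen=17 Ironridge=14 Juniper=20 → close Juniper (overflow 14)
  20÷2 = 10 each, +1 to first 0
Round 4: Cedarfen=27 Ironridge=24 → close Ironridge (overflow 18)
  24÷1 = 24 each, +1 to first 0

Closure order: Ashgrove, Briarlake, Juniper, Ironridge
Last habitat: Cedarfen with 51 animals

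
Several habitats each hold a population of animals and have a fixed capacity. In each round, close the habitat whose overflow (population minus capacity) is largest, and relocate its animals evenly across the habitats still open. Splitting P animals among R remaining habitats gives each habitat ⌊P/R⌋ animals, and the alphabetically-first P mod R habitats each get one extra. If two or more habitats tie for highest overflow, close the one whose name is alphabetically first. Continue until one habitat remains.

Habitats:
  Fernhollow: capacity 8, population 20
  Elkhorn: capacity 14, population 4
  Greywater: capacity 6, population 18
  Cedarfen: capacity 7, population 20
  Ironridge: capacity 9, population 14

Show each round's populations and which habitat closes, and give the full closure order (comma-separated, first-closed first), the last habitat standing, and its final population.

Closure order: Cedarfen, Fernhollow, Greywater, Ironridge
Last habitat: Elkhorn with 76 animals

Round 1: Cedarfen=20 Elkhorn=4 Fernhollow=20 Greywater=18 Ironridge=14 → close Cedarfen (overflow 13)
  20÷4 = 5 each, +1 to first 0
Round 2: Elkhorn=9 Fernhollow=25 Greywater=23 Ironridge=19 → close Fernhollow (overflow 17)
  25÷3 = 8 each, +1 to first 1
Round 3: Elkhorn=18 Greywater=31 Ironridge=27 → close Greywater (overflow 25)
  31÷2 = 15 each, +1 to first 1
Round 4: Elkhorn=34 Ironridge=42 → close Ironridge (overflow 33)
  42÷1 = 42 each, +1 to first 0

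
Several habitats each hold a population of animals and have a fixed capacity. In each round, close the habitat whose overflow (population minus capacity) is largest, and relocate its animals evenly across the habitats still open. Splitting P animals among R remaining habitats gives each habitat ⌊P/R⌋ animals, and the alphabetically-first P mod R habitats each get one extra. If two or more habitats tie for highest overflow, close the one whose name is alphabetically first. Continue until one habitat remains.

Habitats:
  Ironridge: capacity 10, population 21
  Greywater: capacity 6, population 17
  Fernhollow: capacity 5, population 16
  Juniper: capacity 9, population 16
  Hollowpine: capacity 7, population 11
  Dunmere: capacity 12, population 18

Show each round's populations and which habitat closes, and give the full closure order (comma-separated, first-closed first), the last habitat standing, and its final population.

Round 1: Dunmere=18 Fernhollow=16 Greywater=17 Hollowpine=11 Ironridge=21 Juniper=16 → close Fernhollow (overflow 11)
  16÷5 = 3 each, +1 to first 1
Round 2: Dunmere=22 Greywater=20 Hollowpine=14 Ironridge=24 Juniper=19 → close Greywater (overflow 14)
  20÷4 = 5 each, +1 to first 0
Round 3: Dunmere=27 Hollowpine=19 Ironridge=29 Juniper=24 → close Ironridge (overflow 19)
  29÷3 = 9 each, +1 to first 2
Round 4: Dunmere=37 Hollowpine=29 Juniper=33 → close Dunmere (overflow 25)
  37÷2 = 18 each, +1 to first 1
Round 5: Hollowpine=48 Juniper=51 → close Juniper (overflow 42)
  51÷1 = 51 each, +1 to first 0

Closure order: Fernhollow, Greywater, Ironridge, Dunmere, Juniper
Last habitat: Hollowpine with 99 animals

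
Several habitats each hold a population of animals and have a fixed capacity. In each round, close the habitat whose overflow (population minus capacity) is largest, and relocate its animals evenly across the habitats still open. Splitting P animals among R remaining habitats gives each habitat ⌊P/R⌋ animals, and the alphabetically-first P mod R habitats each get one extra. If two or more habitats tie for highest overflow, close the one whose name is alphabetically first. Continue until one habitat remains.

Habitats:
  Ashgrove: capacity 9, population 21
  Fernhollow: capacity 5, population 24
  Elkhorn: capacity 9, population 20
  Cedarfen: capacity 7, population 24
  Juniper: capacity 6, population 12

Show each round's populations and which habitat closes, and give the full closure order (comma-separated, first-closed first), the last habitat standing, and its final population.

Closure order: Fernhollow, Cedarfen, Ashgrove, Elkhorn
Last habitat: Juniper with 101 animals

Round 1: Ashgrove=21 Cedarfen=24 Elkhorn=20 Fernhollow=24 Juniper=12 → close Fernhollow (overflow 19)
  24÷4 = 6 each, +1 to first 0
Round 2: Ashgrove=27 Cedarfen=30 Elkhorn=26 Juniper=18 → close Cedarfen (overflow 23)
  30÷3 = 10 each, +1 to first 0
Round 3: Ashgrove=37 Elkhorn=36 Juniper=28 → close Ashgrove (overflow 28)
  37÷2 = 18 each, +1 to first 1
Round 4: Elkhorn=55 Juniper=46 → close Elkhorn (overflow 46)
  55÷1 = 55 each, +1 to first 0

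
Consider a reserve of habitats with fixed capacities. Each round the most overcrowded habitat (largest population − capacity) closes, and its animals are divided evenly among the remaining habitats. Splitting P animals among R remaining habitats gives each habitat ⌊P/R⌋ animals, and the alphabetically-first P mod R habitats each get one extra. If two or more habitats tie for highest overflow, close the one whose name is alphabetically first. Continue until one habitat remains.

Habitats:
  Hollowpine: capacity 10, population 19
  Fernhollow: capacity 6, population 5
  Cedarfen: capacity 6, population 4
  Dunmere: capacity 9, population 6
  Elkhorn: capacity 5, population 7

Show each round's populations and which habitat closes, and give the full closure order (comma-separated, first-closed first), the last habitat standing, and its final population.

Closure order: Hollowpine, Elkhorn, Cedarfen, Dunmere
Last habitat: Fernhollow with 41 animals

Round 1: Cedarfen=4 Dunmere=6 Elkhorn=7 Fernhollow=5 Hollowpine=19 → close Hollowpine (overflow 9)
  19÷4 = 4 each, +1 to first 3
Round 2: Cedarfen=9 Dunmere=11 Elkhorn=12 Fernhollow=9 → close Elkhorn (overflow 7)
  12÷3 = 4 each, +1 to first 0
Round 3: Cedarfen=13 Dunmere=15 Fernhollow=13 → close Cedarfen (overflow 7)
  13÷2 = 6 each, +1 to first 1
Round 4: Dunmere=22 Fernhollow=19 → close Dunmere (overflow 13)
  22÷1 = 22 each, +1 to first 0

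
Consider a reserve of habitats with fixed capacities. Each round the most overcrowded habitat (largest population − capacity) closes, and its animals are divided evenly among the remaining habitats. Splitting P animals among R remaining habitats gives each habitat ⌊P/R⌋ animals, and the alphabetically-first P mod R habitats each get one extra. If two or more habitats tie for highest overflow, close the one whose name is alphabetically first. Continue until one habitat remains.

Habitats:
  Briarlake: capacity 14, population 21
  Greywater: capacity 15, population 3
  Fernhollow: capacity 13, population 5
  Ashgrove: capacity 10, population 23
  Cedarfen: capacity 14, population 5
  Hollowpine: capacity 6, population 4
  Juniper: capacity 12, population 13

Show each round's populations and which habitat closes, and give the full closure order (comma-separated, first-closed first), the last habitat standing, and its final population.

Round 1: Ashgrove=23 Briarlake=21 Cedarfen=5 Fernhollow=5 Greywater=3 Hollowpine=4 Juniper=13 → close Ashgrove (overflow 13)
  23÷6 = 3 each, +1 to first 5
Round 2: Briarlake=25 Cedarfen=9 Fernhollow=9 Greywater=7 Hollowpine=8 Juniper=16 → close Briarlake (overflow 11)
  25÷5 = 5 each, +1 to first 0
Round 3: Cedarfen=14 Fernhollow=14 Greywater=12 Hollowpine=13 Juniper=21 → close Juniper (overflow 9)
  21÷4 = 5 each, +1 to first 1
Round 4: Cedarfen=20 Fernhollow=19 Greywater=17 Hollowpine=18 → close Hollowpine (overflow 12)
  18÷3 = 6 each, +1 to first 0
Round 5: Cedarfen=26 Fernhollow=25 Greywater=23 → close Cedarfen (overflow 12)
  26÷2 = 13 each, +1 to first 0
Round 6: Fernhollow=38 Greywater=36 → close Fernhollow (overflow 25)
  38÷1 = 38 each, +1 to first 0

Closure order: Ashgrove, Briarlake, Juniper, Hollowpine, Cedarfen, Fernhollow
Last habitat: Greywater with 74 animals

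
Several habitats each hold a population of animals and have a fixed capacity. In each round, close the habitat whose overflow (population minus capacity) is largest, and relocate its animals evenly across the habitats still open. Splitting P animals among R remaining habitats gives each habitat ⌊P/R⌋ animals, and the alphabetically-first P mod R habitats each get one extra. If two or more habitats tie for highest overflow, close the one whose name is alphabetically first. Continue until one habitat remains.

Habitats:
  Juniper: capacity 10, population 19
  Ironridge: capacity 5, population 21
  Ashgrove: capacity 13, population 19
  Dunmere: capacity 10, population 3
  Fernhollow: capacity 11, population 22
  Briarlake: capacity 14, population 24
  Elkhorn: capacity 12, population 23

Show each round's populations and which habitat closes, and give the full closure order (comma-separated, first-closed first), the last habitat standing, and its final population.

Round 1: Ashgrove=19 Briarlake=24 Dunmere=3 Elkhorn=23 Fernhollow=22 Ironridge=21 Juniper=19 → close Ironridge (overflow 16)
  21÷6 = 3 each, +1 to first 3
Round 2: Ashgrove=23 Briarlake=28 Dunmere=7 Elkhorn=26 Fernhollow=25 Juniper=22 → close Briarlake (overflow 14)
  28÷5 = 5 each, +1 to first 3
Round 3: Ashgrove=29 Dunmere=13 Elkhorn=32 Fernhollow=30 Juniper=27 → close Elkhorn (overflow 20)
  32÷4 = 8 each, +1 to first 0
Round 4: Ashgrove=37 Dunmere=21 Fernhollow=38 Juniper=35 → close Fernhollow (overflow 27)
  38÷3 = 12 each, +1 to first 2
Round 5: Ashgrove=50 Dunmere=34 Juniper=47 → close Ashgrove (overflow 37)
  50÷2 = 25 each, +1 to first 0
Round 6: Dunmere=59 Juniper=72 → close Juniper (overflow 62)
  72÷1 = 72 each, +1 to first 0

Closure order: Ironridge, Briarlake, Elkhorn, Fernhollow, Ashgrove, Juniper
Last habitat: Dunmere with 131 animals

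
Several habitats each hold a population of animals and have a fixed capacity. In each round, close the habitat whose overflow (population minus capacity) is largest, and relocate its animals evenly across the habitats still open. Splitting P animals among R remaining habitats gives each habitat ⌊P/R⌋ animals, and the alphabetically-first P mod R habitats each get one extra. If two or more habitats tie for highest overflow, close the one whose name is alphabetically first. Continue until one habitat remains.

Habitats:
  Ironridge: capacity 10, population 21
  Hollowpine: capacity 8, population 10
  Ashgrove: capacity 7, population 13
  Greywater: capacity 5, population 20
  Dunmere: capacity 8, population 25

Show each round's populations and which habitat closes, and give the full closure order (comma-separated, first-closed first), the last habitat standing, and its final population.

Round 1: Ashgrove=13 Dunmere=25 Greywater=20 Hollowpine=10 Ironridge=21 → close Dunmere (overflow 17)
  25÷4 = 6 each, +1 to first 1
Round 2: Ashgrove=20 Greywater=26 Hollowpine=16 Ironridge=27 → close Greywater (overflow 21)
  26÷3 = 8 each, +1 to first 2
Round 3: Ashgrove=29 Hollowpine=25 Ironridge=35 → close Ironridge (overflow 25)
  35÷2 = 17 each, +1 to first 1
Round 4: Ashgrove=47 Hollowpine=42 → close Ashgrove (overflow 40)
  47÷1 = 47 each, +1 to first 0

Closure order: Dunmere, Greywater, Ironridge, Ashgrove
Last habitat: Hollowpine with 89 animals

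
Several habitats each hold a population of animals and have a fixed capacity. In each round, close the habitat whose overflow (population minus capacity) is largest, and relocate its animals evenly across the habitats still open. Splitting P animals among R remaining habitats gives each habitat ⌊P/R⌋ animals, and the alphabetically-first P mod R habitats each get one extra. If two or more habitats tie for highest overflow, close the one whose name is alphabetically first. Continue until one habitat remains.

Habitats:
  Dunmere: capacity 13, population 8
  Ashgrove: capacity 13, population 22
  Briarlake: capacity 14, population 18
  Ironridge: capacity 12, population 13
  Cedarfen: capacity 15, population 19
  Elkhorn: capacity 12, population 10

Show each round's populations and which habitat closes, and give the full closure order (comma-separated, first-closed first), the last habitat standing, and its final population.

Closure order: Ashgrove, Briarlake, Cedarfen, Ironridge, Elkhorn
Last habitat: Dunmere with 90 animals

Round 1: Ashgrove=22 Briarlake=18 Cedarfen=19 Dunmere=8 Elkhorn=10 Ironridge=13 → close Ashgrove (overflow 9)
  22÷5 = 4 each, +1 to first 2
Round 2: Briarlake=23 Cedarfen=24 Dunmere=12 Elkhorn=14 Ironridge=17 → close Briarlake (overflow 9)
  23÷4 = 5 each, +1 to first 3
Round 3: Cedarfen=30 Dunmere=18 Elkhorn=20 Ironridge=22 → close Cedarfen (overflow 15)
  30÷3 = 10 each, +1 to first 0
Round 4: Dunmere=28 Elkhorn=30 Ironridge=32 → close Ironridge (overflow 20)
  32÷2 = 16 each, +1 to first 0
Round 5: Dunmere=44 Elkhorn=46 → close Elkhorn (overflow 34)
  46÷1 = 46 each, +1 to first 0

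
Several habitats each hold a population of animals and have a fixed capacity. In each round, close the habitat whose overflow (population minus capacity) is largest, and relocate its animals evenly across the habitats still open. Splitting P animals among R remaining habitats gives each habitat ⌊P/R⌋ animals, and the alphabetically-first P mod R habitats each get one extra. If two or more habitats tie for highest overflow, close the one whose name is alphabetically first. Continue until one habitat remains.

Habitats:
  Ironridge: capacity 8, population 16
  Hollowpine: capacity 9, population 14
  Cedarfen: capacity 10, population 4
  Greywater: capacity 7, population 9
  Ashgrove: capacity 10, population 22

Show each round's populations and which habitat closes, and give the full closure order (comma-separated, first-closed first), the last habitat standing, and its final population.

Round 1: Ashgrove=22 Cedarfen=4 Greywater=9 Hollowpine=14 Ironridge=16 → close Ashgrove (overflow 12)
  22÷4 = 5 each, +1 to first 2
Round 2: Cedarfen=10 Greywater=15 Hollowpine=19 Ironridge=21 → close Ironridge (overflow 13)
  21÷3 = 7 each, +1 to first 0
Round 3: Cedarfen=17 Greywater=22 Hollowpine=26 → close Hollowpine (overflow 17)
  26÷2 = 13 each, +1 to first 0
Round 4: Cedarfen=30 Greywater=35 → close Greywater (overflow 28)
  35÷1 = 35 each, +1 to first 0

Closure order: Ashgrove, Ironridge, Hollowpine, Greywater
Last habitat: Cedarfen with 65 animals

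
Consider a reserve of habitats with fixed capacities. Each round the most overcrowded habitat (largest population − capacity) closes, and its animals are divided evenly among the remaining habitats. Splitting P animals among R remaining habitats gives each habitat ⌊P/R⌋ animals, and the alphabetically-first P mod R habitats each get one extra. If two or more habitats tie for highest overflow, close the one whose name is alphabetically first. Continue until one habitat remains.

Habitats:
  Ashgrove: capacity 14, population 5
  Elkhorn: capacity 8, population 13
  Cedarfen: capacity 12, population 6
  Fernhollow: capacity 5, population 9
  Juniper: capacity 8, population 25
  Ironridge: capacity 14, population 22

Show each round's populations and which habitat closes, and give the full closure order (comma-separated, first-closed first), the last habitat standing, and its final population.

Closure order: Juniper, Ironridge, Elkhorn, Fernhollow, Cedarfen
Last habitat: Ashgrove with 80 animals

Round 1: Ashgrove=5 Cedarfen=6 Elkhorn=13 Fernhollow=9 Ironridge=22 Juniper=25 → close Juniper (overflow 17)
  25÷5 = 5 each, +1 to first 0
Round 2: Ashgrove=10 Cedarfen=11 Elkhorn=18 Fernhollow=14 Ironridge=27 → close Ironridge (overflow 13)
  27÷4 = 6 each, +1 to first 3
Round 3: Ashgrove=17 Cedarfen=18 Elkhorn=25 Fernhollow=20 → close Elkhorn (overflow 17)
  25÷3 = 8 each, +1 to first 1
Round 4: Ashgrove=26 Cedarfen=26 Fernhollow=28 → close Fernhollow (overflow 23)
  28÷2 = 14 each, +1 to first 0
Round 5: Ashgrove=40 Cedarfen=40 → close Cedarfen (overflow 28)
  40÷1 = 40 each, +1 to first 0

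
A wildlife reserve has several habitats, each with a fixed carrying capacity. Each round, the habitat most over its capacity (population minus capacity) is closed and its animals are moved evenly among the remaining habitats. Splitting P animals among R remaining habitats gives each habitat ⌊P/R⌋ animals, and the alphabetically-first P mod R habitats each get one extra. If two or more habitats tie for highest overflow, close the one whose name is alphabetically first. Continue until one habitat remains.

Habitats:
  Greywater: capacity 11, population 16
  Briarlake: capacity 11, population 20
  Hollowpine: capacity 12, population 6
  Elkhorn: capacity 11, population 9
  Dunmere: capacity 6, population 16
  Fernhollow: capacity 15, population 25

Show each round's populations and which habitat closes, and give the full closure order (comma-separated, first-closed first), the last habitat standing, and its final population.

Closure order: Dunmere, Briarlake, Fernhollow, Greywater, Elkhorn
Last habitat: Hollowpine with 92 animals

Round 1: Briarlake=20 Dunmere=16 Elkhorn=9 Fernhollow=25 Greywater=16 Hollowpine=6 → close Dunmere (overflow 10)
  16÷5 = 3 each, +1 to first 1
Round 2: Briarlake=24 Elkhorn=12 Fernhollow=28 Greywater=19 Hollowpine=9 → close Briarlake (overflow 13)
  24÷4 = 6 each, +1 to first 0
Round 3: Elkhorn=18 Fernhollow=34 Greywater=25 Hollowpine=15 → close Fernhollow (overflow 19)
  34÷3 = 11 each, +1 to first 1
Round 4: Elkhorn=30 Greywater=36 Hollowpine=26 → close Greywater (overflow 25)
  36÷2 = 18 each, +1 to first 0
Round 5: Elkhorn=48 Hollowpine=44 → close Elkhorn (overflow 37)
  48÷1 = 48 each, +1 to first 0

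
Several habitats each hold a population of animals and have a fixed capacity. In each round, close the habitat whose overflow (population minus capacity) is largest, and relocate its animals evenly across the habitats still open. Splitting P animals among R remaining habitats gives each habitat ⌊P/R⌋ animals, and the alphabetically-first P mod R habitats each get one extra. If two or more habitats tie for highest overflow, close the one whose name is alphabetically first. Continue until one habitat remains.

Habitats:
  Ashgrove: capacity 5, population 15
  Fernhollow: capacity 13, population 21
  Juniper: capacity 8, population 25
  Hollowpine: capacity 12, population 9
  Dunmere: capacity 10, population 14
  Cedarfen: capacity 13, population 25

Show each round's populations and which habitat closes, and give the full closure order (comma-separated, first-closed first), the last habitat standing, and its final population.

Closure order: Juniper, Cedarfen, Ashgrove, Fernhollow, Dunmere
Last habitat: Hollowpine with 109 animals

Round 1: Ashgrove=15 Cedarfen=25 Dunmere=14 Fernhollow=21 Hollowpine=9 Juniper=25 → close Juniper (overflow 17)
  25÷5 = 5 each, +1 to first 0
Round 2: Ashgrove=20 Cedarfen=30 Dunmere=19 Fernhollow=26 Hollowpine=14 → close Cedarfen (overflow 17)
  30÷4 = 7 each, +1 to first 2
Round 3: Ashgrove=28 Dunmere=27 Fernhollow=33 Hollowpine=21 → close Ashgrove (overflow 23)
  28÷3 = 9 each, +1 to first 1
Round 4: Dunmere=37 Fernhollow=42 Hollowpine=30 → close Fernhollow (overflow 29)
  42÷2 = 21 each, +1 to first 0
Round 5: Dunmere=58 Hollowpine=51 → close Dunmere (overflow 48)
  58÷1 = 58 each, +1 to first 0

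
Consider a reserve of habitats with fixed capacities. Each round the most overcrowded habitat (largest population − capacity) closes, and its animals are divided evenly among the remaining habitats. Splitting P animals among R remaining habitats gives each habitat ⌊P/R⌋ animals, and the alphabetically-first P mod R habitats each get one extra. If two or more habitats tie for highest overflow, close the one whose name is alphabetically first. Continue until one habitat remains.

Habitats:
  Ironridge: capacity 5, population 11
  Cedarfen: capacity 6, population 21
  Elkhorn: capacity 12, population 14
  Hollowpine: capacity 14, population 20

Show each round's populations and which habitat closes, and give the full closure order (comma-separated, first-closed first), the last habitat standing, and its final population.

Closure order: Cedarfen, Hollowpine, Ironridge
Last habitat: Elkhorn with 66 animals

Round 1: Cedarfen=21 Elkhorn=14 Hollowpine=20 Ironridge=11 → close Cedarfen (overflow 15)
  21÷3 = 7 each, +1 to first 0
Round 2: Elkhorn=21 Hollowpine=27 Ironridge=18 → close Hollowpine (overflow 13)
  27÷2 = 13 each, +1 to first 1
Round 3: Elkhorn=35 Ironridge=31 → close Ironridge (overflow 26)
  31÷1 = 31 each, +1 to first 0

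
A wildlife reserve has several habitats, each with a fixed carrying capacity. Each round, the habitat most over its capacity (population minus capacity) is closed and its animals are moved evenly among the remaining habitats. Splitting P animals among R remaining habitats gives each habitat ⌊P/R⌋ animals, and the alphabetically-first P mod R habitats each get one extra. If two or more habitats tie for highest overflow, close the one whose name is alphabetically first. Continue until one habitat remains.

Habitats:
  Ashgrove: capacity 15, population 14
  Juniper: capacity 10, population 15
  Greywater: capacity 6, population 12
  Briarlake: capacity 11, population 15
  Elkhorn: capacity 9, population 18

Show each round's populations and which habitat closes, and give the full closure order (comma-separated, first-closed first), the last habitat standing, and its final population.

Round 1: Ashgrove=14 Briarlake=15 Elkhorn=18 Greywater=12 Juniper=15 → close Elkhorn (overflow 9)
  18÷4 = 4 each, +1 to first 2
Round 2: Ashgrove=19 Briarlake=20 Greywater=16 Juniper=19 → close Greywater (overflow 10)
  16÷3 = 5 each, +1 to first 1
Round 3: Ashgrove=25 Briarlake=25 Juniper=24 → close Briarlake (overflow 14)
  25÷2 = 12 each, +1 to first 1
Round 4: Ashgrove=38 Juniper=36 → close Juniper (overflow 26)
  36÷1 = 36 each, +1 to first 0

Closure order: Elkhorn, Greywater, Briarlake, Juniper
Last habitat: Ashgrove with 74 animals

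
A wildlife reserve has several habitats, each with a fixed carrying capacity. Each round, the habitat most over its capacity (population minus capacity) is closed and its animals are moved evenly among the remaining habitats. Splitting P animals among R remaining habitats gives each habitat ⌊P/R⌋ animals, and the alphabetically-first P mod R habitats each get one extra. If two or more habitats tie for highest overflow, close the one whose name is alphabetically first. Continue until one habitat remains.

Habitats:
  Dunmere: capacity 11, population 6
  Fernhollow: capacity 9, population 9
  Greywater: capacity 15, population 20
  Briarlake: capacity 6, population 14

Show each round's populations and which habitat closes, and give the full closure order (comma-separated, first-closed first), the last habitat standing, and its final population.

Round 1: Briarlake=14 Dunmere=6 Fernhollow=9 Greywater=20 → close Briarlake (overflow 8)
  14÷3 = 4 each, +1 to first 2
Round 2: Dunmere=11 Fernhollow=14 Greywater=24 → close Greywater (overflow 9)
  24÷2 = 12 each, +1 to first 0
Round 3: Dunmere=23 Fernhollow=26 → close Fernhollow (overflow 17)
  26÷1 = 26 each, +1 to first 0

Closure order: Briarlake, Greywater, Fernhollow
Last habitat: Dunmere with 49 animals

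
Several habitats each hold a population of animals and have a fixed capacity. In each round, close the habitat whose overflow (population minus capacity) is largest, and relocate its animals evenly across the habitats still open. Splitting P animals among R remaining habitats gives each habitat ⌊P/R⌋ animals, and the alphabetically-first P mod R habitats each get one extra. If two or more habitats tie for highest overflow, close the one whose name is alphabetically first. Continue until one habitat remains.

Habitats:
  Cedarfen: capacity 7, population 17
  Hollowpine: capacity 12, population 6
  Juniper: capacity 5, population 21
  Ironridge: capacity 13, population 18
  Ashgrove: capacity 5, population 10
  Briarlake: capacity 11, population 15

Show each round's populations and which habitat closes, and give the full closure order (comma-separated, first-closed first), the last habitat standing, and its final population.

Closure order: Juniper, Cedarfen, Ashgrove, Ironridge, Briarlake
Last habitat: Hollowpine with 87 animals

Round 1: Ashgrove=10 Briarlake=15 Cedarfen=17 Hollowpine=6 Ironridge=18 Juniper=21 → close Juniper (overflow 16)
  21÷5 = 4 each, +1 to first 1
Round 2: Ashgrove=15 Briarlake=19 Cedarfen=21 Hollowpine=10 Ironridge=22 → close Cedarfen (overflow 14)
  21÷4 = 5 each, +1 to first 1
Round 3: Ashgrove=21 Briarlake=24 Hollowpine=15 Ironridge=27 → close Ashgrove (overflow 16)
  21÷3 = 7 each, +1 to first 0
Round 4: Briarlake=31 Hollowpine=22 Ironridge=34 → close Ironridge (overflow 21)
  34÷2 = 17 each, +1 to first 0
Round 5: Briarlake=48 Hollowpine=39 → close Briarlake (overflow 37)
  48÷1 = 48 each, +1 to first 0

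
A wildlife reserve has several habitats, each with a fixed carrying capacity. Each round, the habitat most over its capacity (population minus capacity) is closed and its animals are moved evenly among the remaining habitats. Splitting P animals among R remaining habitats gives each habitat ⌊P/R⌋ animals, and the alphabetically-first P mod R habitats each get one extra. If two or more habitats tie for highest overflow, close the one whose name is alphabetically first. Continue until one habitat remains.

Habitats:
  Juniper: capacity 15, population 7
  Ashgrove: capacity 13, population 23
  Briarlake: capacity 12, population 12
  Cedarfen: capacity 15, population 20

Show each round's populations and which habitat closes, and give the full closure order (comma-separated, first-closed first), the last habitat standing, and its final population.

Round 1: Ashgrove=23 Briarlake=12 Cedarfen=20 Juniper=7 → close Ashgrove (overflow 10)
  23÷3 = 7 each, +1 to first 2
Round 2: Briarlake=20 Cedarfen=28 Juniper=14 → close Cedarfen (overflow 13)
  28÷2 = 14 each, +1 to first 0
Round 3: Briarlake=34 Juniper=28 → close Briarlake (overflow 22)
  34÷1 = 34 each, +1 to first 0

Closure order: Ashgrove, Cedarfen, Briarlake
Last habitat: Juniper with 62 animals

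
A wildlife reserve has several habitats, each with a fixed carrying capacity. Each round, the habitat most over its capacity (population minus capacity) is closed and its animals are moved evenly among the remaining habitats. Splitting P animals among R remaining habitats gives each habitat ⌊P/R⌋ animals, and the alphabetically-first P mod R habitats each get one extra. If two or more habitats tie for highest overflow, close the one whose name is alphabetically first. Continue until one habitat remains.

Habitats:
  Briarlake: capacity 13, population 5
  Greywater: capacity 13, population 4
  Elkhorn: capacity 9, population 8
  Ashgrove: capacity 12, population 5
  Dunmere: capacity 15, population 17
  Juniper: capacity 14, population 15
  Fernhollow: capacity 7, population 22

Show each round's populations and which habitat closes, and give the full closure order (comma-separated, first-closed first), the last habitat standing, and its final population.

Round 1: Ashgrove=5 Briarlake=5 Dunmere=17 Elkhorn=8 Fernhollow=22 Greywater=4 Juniper=15 → close Fernhollow (overflow 15)
  22÷6 = 3 each, +1 to first 4
Round 2: Ashgrove=9 Briarlake=9 Dunmere=21 Elkhorn=12 Greywater=7 Juniper=18 → close Dunmere (overflow 6)
  21÷5 = 4 each, +1 to first 1
Round 3: Ashgrove=14 Briarlake=13 Elkhorn=16 Greywater=11 Juniper=22 → close Juniper (overflow 8)
  22÷4 = 5 each, +1 to first 2
Round 4: Ashgrove=20 Briarlake=19 Elkhorn=21 Greywater=16 → close Elkhorn (overflow 12)
  21÷3 = 7 each, +1 to first 0
Round 5: Ashgrove=27 Briarlake=26 Greywater=23 → close Ashgrove (overflow 15)
  27÷2 = 13 each, +1 to first 1
Round 6: Briarlake=40 Greywater=36 → close Briarlake (overflow 27)
  40÷1 = 40 each, +1 to first 0

Closure order: Fernhollow, Dunmere, Juniper, Elkhorn, Ashgrove, Briarlake
Last habitat: Greywater with 76 animals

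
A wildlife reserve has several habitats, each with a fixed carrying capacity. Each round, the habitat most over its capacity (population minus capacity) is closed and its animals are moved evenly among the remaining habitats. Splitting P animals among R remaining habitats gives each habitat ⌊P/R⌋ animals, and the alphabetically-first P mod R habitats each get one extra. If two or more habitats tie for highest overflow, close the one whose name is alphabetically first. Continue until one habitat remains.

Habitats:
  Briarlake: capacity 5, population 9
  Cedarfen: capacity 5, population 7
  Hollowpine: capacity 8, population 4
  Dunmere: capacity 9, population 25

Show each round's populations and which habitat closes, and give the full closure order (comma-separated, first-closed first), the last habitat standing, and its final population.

Closure order: Dunmere, Briarlake, Cedarfen
Last habitat: Hollowpine with 45 animals

Round 1: Briarlake=9 Cedarfen=7 Dunmere=25 Hollowpine=4 → close Dunmere (overflow 16)
  25÷3 = 8 each, +1 to first 1
Round 2: Briarlake=18 Cedarfen=15 Hollowpine=12 → close Briarlake (overflow 13)
  18÷2 = 9 each, +1 to first 0
Round 3: Cedarfen=24 Hollowpine=21 → close Cedarfen (overflow 19)
  24÷1 = 24 each, +1 to first 0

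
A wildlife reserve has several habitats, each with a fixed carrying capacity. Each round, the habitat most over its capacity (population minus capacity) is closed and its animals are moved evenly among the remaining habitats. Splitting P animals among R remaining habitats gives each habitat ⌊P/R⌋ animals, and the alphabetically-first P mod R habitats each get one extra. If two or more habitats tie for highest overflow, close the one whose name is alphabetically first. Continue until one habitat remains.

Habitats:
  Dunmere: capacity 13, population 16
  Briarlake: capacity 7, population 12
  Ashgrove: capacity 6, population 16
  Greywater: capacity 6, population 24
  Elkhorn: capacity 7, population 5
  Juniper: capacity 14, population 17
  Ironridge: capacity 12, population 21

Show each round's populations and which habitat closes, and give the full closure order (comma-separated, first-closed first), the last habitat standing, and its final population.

Closure order: Greywater, Ashgrove, Ironridge, Briarlake, Dunmere, Juniper
Last habitat: Elkhorn with 111 animals

Round 1: Ashgrove=16 Briarlake=12 Dunmere=16 Elkhorn=5 Greywater=24 Ironridge=21 Juniper=17 → close Greywater (overflow 18)
  24÷6 = 4 each, +1 to first 0
Round 2: Ashgrove=20 Briarlake=16 Dunmere=20 Elkhorn=9 Ironridge=25 Juniper=21 → close Ashgrove (overflow 14)
  20÷5 = 4 each, +1 to first 0
Round 3: Briarlake=20 Dunmere=24 Elkhorn=13 Ironridge=29 Juniper=25 → close Ironridge (overflow 17)
  29÷4 = 7 each, +1 to first 1
Round 4: Briarlake=28 Dunmere=31 Elkhorn=20 Juniper=32 → close Briarlake (overflow 21)
  28÷3 = 9 each, +1 to first 1
Round 5: Dunmere=41 Elkhorn=29 Juniper=41 → close Dunmere (overflow 28)
  41÷2 = 20 each, +1 to first 1
Round 6: Elkhorn=50 Juniper=61 → close Juniper (overflow 47)
  61÷1 = 61 each, +1 to first 0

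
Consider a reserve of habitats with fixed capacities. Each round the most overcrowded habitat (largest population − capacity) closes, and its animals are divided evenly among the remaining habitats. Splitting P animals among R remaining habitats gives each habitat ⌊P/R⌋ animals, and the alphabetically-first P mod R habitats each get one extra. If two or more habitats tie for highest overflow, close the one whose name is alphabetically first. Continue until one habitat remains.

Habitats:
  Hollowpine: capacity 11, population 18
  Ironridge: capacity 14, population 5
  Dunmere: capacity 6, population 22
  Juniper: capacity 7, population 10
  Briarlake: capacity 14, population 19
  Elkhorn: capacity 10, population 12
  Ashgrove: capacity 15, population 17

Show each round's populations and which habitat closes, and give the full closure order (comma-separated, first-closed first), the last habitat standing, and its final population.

Closure order: Dunmere, Hollowpine, Briarlake, Ashgrove, Elkhorn, Juniper
Last habitat: Ironridge with 103 animals

Round 1: Ashgrove=17 Briarlake=19 Dunmere=22 Elkhorn=12 Hollowpine=18 Ironridge=5 Juniper=10 → close Dunmere (overflow 16)
  22÷6 = 3 each, +1 to first 4
Round 2: Ashgrove=21 Briarlake=23 Elkhorn=16 Hollowpine=22 Ironridge=8 Juniper=13 → close Hollowpine (overflow 11)
  22÷5 = 4 each, +1 to first 2
Round 3: Ashgrove=26 Briarlake=28 Elkhorn=20 Ironridge=12 Juniper=17 → close Briarlake (overflow 14)
  28÷4 = 7 each, +1 to first 0
Round 4: Ashgrove=33 Elkhorn=27 Ironridge=19 Juniper=24 → close Ashgrove (overflow 18)
  33÷3 = 11 each, +1 to first 0
Round 5: Elkhorn=38 Ironridge=30 Juniper=35 → close Elkhorn (overflow 28)
  38÷2 = 19 each, +1 to first 0
Round 6: Ironridge=49 Juniper=54 → close Juniper (overflow 47)
  54÷1 = 54 each, +1 to first 0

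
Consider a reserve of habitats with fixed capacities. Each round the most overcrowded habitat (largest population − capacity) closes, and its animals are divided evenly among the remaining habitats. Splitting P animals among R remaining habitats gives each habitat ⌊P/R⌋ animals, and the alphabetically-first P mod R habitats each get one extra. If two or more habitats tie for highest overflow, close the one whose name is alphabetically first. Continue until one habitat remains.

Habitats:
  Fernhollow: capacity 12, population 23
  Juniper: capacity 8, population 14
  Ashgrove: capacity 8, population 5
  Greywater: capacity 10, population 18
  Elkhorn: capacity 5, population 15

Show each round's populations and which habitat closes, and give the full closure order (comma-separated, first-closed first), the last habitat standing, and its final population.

Closure order: Fernhollow, Elkhorn, Greywater, Juniper
Last habitat: Ashgrove with 75 animals

Round 1: Ashgrove=5 Elkhorn=15 Fernhollow=23 Greywater=18 Juniper=14 → close Fernhollow (overflow 11)
  23÷4 = 5 each, +1 to first 3
Round 2: Ashgrove=11 Elkhorn=21 Greywater=24 Juniper=19 → close Elkhorn (overflow 16)
  21÷3 = 7 each, +1 to first 0
Round 3: Ashgrove=18 Greywater=31 Juniper=26 → close Greywater (overflow 21)
  31÷2 = 15 each, +1 to first 1
Round 4: Ashgrove=34 Juniper=41 → close Juniper (overflow 33)
  41÷1 = 41 each, +1 to first 0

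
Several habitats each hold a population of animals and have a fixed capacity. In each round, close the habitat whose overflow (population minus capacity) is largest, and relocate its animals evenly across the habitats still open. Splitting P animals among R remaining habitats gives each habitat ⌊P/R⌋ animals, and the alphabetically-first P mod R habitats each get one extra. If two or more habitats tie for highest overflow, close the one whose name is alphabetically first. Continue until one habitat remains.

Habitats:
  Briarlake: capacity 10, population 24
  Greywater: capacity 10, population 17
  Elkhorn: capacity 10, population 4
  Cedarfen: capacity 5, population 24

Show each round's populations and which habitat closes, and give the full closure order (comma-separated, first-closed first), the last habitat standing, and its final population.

Round 1: Briarlake=24 Cedarfen=24 Elkhorn=4 Greywater=17 → close Cedarfen (overflow 19)
  24÷3 = 8 each, +1 to first 0
Round 2: Briarlake=32 Elkhorn=12 Greywater=25 → close Briarlake (overflow 22)
  32÷2 = 16 each, +1 to first 0
Round 3: Elkhorn=28 Greywater=41 → close Greywater (overflow 31)
  41÷1 = 41 each, +1 to first 0

Closure order: Cedarfen, Briarlake, Greywater
Last habitat: Elkhorn with 69 animals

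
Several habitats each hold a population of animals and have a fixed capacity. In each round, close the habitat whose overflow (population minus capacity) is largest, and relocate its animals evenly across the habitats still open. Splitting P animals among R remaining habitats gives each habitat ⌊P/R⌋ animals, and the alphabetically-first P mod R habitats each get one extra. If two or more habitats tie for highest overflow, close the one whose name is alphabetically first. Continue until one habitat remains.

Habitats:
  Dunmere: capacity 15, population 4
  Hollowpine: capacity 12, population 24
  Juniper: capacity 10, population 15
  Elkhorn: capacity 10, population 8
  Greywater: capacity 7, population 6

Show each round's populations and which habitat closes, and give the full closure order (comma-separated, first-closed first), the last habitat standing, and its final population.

Round 1: Dunmere=4 Elkhorn=8 Greywater=6 Hollowpine=24 Juniper=15 → close Hollowpine (overflow 12)
  24÷4 = 6 each, +1 to first 0
Round 2: Dunmere=10 Elkhorn=14 Greywater=12 Juniper=21 → close Juniper (overflow 11)
  21÷3 = 7 each, +1 to first 0
Round 3: Dunmere=17 Elkhorn=21 Greywater=19 → close Greywater (overflow 12)
  19÷2 = 9 each, +1 to first 1
Round 4: Dunmere=27 Elkhorn=30 → close Elkhorn (overflow 20)
  30÷1 = 30 each, +1 to first 0

Closure order: Hollowpine, Juniper, Greywater, Elkhorn
Last habitat: Dunmere with 57 animals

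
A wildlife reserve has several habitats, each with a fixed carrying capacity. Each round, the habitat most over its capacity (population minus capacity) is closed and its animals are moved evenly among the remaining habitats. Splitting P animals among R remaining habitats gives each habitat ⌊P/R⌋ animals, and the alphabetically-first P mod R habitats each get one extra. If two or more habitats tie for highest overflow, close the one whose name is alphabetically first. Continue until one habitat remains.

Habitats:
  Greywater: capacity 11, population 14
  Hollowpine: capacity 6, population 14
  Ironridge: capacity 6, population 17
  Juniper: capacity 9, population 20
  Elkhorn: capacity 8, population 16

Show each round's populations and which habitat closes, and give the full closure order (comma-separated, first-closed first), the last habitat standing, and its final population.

Round 1: Elkhorn=16 Greywater=14 Hollowpine=14 Ironridge=17 Juniper=20 → close Ironridge (overflow 11)
  17÷4 = 4 each, +1 to first 1
Round 2: Elkhorn=21 Greywater=18 Hollowpine=18 Juniper=24 → close Juniper (overflow 15)
  24÷3 = 8 each, +1 to first 0
Round 3: Elkhorn=29 Greywater=26 Hollowpine=26 → close Elkhorn (overflow 21)
  29÷2 = 14 each, +1 to first 1
Round 4: Greywater=41 Hollowpine=40 → close Hollowpine (overflow 34)
  40÷1 = 40 each, +1 to first 0

Closure order: Ironridge, Juniper, Elkhorn, Hollowpine
Last habitat: Greywater with 81 animals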